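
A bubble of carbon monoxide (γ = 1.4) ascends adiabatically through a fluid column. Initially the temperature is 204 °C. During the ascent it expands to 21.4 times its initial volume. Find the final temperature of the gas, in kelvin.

For a reversible adiabat TV^(γ−1) is constant, so T₂ = T₁ (V₁/V₂)^(γ−1).
T₁ = 204 °C = 477.1 K.
T₂ = 477.1 × (1/21.4)^(0.4) = 140.1 K.

T₂ ≈ 140 K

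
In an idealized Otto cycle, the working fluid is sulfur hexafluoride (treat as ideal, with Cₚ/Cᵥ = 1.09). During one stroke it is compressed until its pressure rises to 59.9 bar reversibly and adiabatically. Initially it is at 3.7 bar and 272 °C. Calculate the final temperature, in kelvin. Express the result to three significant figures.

T₂ ≈ 686 K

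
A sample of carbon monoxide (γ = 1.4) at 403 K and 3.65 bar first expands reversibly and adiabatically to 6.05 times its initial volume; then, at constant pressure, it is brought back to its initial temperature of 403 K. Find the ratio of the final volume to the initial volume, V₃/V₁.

V₃/V₁ ≈ 12.4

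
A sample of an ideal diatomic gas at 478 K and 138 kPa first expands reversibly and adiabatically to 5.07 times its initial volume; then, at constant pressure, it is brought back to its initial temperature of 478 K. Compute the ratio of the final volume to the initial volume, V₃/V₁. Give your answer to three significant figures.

V₃/V₁ ≈ 9.71

For a diatomic ideal gas γ = 7/5.
Adiabatic step: V₂/V₁ = 5.07; T₂ = T₁·(1/5.07)^(2/5) = 249.7 K.
Isobaric step: V₃/V₂ = T₃/T₂ = 478/249.7.
V₃/V₁ = (V₂/V₁)(V₃/V₂) = 5.07 × (478/249.7) = 9.705.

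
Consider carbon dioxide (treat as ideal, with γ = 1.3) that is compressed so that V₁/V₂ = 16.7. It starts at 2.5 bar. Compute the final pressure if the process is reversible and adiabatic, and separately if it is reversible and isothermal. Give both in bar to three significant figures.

adiabatic: 97.2 bar; isothermal: 41.8 bar

Isothermal: P₂ = P₁(V₁/V₂) = 2.5×16.7 = 41.75 bar.
Adiabatic: P₂ = P₁(V₁/V₂)^γ = 2.5×16.7^(1.3) = 97.16 bar.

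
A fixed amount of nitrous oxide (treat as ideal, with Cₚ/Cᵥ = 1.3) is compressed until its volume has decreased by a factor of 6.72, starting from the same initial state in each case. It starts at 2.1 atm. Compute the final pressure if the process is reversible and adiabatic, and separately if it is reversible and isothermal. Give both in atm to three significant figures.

adiabatic: 25.0 atm; isothermal: 14.1 atm

Isothermal: P₂ = P₁(V₁/V₂) = 2.1×6.72 = 14.11 atm.
Adiabatic: P₂ = P₁(V₁/V₂)^γ = 2.1×6.72^(1.3) = 24.99 atm.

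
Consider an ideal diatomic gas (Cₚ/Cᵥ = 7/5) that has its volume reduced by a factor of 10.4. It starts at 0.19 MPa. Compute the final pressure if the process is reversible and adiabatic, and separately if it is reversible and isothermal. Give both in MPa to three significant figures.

Isothermal: P₂ = P₁(V₁/V₂) = 0.19×10.4 = 1.976 MPa.
Adiabatic: P₂ = P₁(V₁/V₂)^γ = 0.19×10.4^(7/5) = 5.042 MPa.

adiabatic: 5.04 MPa; isothermal: 1.98 MPa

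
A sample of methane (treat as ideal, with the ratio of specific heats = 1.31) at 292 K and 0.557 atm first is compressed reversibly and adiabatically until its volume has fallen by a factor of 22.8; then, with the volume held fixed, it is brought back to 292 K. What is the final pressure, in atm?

Adiabatic step (PV^γ = const): P₂ = 0.557×22.8^(1.31) = 33.48 atm; T₂ = 292×22.8^(0.31) = 769.7 K.
Isochoric: P₃ = P₂(T₃/T₂) = 33.48 × (292/769.7) = 12.7 atm.

P₃ ≈ 12.7 atm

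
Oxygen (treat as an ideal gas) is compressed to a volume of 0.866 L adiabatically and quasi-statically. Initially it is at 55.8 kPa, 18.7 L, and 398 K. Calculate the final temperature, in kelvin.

For a reversible adiabat TV^(γ−1) is constant, so T₂ = T₁ (V₁/V₂)^(γ−1).
γ = 7/5 for a diatomic ideal gas.
T₂ = 398 × (18.7/0.866)^(2/5) = 1360 K.

T₂ ≈ 1360 K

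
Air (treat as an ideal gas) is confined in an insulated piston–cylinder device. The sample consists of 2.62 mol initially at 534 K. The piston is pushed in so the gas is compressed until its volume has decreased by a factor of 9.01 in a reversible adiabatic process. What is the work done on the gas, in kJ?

Adiabatic: T₁V₁^(γ−1) = T₂V₂^(γ−1) ⇒ T₂ = T₁ (V₁/V₂)^(γ−1).
γ = 7/5 for a diatomic ideal gas, so γ−1 = 2/5.
T₂ = 534 × 9.01^(2/5) = 1287 K.
Q = 0, so ΔU = W_on_gas = nCᵥΔT with Cᵥ = R/(γ−1) = 20.79 J/(mol·K).
ΔU = 2.62 × 20.79 × (1287 − 534) = 40980 J.

W ≈ 41.0 kJ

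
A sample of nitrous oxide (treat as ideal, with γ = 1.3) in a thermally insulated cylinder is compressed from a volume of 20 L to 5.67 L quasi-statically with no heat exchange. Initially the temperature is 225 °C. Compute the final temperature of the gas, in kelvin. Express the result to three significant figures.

T₂ ≈ 727 K

Adiabatic: T₁V₁^(γ−1) = T₂V₂^(γ−1) ⇒ T₂ = T₁ (V₁/V₂)^(γ−1).
T₁ = 225 °C = 498.1 K.
T₂ = 498.1 × (20/5.67)^(0.3) = 727.1 K.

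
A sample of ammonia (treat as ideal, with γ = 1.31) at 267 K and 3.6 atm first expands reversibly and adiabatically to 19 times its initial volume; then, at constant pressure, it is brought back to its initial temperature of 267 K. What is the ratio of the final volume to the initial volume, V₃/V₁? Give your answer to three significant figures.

V₃/V₁ ≈ 47.3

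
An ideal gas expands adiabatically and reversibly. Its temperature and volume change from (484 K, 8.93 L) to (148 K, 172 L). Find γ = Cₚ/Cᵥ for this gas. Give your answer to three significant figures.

TV^(γ−1) = const ⇒ γ − 1 = ln(T₂/T₁) / ln(V₁/V₂).
γ = 1 + ln(148/484) / ln(8.93/172) = 1.401.

γ ≈ 1.40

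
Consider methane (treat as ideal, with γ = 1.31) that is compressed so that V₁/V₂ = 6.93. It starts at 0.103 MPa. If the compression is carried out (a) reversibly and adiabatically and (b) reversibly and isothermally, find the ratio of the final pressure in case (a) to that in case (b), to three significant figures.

P_adiabatic / P_isothermal ≈ 1.82

Isothermal: P_b = P₁(V₁/V₂) = 0.103×6.93.
Adiabatic: P_a = P₁(V₁/V₂)^γ = 0.103×6.93^(1.31).
P_a/P_b = (V₁/V₂)^(γ−1) = 6.93^(0.31) = 1.822.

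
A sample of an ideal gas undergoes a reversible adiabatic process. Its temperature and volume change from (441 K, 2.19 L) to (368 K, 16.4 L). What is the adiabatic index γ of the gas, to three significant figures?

TV^(γ−1) = const ⇒ γ − 1 = ln(T₂/T₁) / ln(V₁/V₂).
γ = 1 + ln(368/441) / ln(2.19/16.4) = 1.09.

γ ≈ 1.09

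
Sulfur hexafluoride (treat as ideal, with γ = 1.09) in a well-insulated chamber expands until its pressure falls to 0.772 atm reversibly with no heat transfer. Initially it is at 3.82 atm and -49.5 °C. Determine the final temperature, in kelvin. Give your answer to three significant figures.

T₂ ≈ 196 K

Adiabatic: T₂/T₁ = (P₂/P₁)^((γ−1)/γ).
T₁ = -49.5 °C = 223.6 K.
T₂ = 223.6 × (0.772/3.82)^(0.0826) = 196 K.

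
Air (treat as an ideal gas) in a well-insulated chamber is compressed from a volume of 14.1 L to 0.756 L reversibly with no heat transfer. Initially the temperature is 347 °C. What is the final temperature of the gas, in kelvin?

T₂ ≈ 2000 K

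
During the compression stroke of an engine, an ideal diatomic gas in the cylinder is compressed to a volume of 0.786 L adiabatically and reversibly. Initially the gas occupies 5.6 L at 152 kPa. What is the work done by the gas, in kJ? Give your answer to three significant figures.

W ≈ -2.54 kJ

γ = 7/5 for a diatomic ideal gas.
P₂ = P₁(V₁/V₂)^γ = 152×(5.6/0.786)^(7/5) = 2375 kPa.
For a reversible adiabat, W_by_gas = (P₁V₁ − P₂V₂)/(γ−1).
W_by = (152000×0.0056 − 2.375×10^6×0.000786) / (2/5) = -2539 J.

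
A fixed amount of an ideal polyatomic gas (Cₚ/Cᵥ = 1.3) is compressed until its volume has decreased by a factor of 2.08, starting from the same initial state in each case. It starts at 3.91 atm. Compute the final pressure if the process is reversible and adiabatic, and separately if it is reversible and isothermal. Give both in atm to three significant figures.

adiabatic: 10.1 atm; isothermal: 8.13 atm

Isothermal: P₂ = P₁(V₁/V₂) = 3.91×2.08 = 8.133 atm.
Adiabatic: P₂ = P₁(V₁/V₂)^γ = 3.91×2.08^(1.3) = 10.13 atm.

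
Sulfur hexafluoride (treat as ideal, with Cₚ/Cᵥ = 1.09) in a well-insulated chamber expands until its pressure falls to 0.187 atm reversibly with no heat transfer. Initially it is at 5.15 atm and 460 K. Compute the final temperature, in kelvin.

T₂ ≈ 350 K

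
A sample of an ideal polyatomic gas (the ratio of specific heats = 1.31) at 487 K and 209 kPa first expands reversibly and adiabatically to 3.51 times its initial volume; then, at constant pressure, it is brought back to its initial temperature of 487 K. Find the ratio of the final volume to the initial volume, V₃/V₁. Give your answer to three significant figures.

V₃/V₁ ≈ 5.18

Adiabatic step: V₂/V₁ = 3.51; T₂ = T₁·(1/3.51)^(0.31) = 330 K.
Isobaric step: V₃/V₂ = T₃/T₂ = 487/330.
V₃/V₁ = (V₂/V₁)(V₃/V₂) = 3.51 × (487/330) = 5.18.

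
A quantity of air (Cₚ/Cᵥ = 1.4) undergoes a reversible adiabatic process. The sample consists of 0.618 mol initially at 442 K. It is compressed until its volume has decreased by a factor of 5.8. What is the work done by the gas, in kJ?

W ≈ -5.79 kJ

Adiabatic: T₁V₁^(γ−1) = T₂V₂^(γ−1) ⇒ T₂ = T₁ (V₁/V₂)^(γ−1).
T₂ = 442 × 5.8^(0.4) = 892.9 K.
Q = 0, so ΔU = W_on_gas = nCᵥΔT with Cᵥ = R/(γ−1) = 20.79 J/(mol·K).
ΔU = 0.618 × 20.79 × (892.9 − 442) = 5792 J.
Work done by the gas = −ΔU = -5792 J.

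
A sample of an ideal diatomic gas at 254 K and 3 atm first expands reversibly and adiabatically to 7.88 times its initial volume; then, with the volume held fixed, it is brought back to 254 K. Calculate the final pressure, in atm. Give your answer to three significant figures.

P₃ ≈ 0.381 atm

For a diatomic ideal gas γ = 7/5.
Adiabatic step (PV^γ = const): P₂ = 3×(1/7.88)^(7/5) = 0.1667 atm; T₂ = 254×(1/7.88)^(2/5) = 111.2 K.
Isochoric: P₃ = P₂(T₃/T₂) = 0.1667 × (254/111.2) = 0.3807 atm.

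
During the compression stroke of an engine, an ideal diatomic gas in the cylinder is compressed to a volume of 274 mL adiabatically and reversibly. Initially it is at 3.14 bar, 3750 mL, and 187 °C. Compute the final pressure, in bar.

P₂ ≈ 122 bar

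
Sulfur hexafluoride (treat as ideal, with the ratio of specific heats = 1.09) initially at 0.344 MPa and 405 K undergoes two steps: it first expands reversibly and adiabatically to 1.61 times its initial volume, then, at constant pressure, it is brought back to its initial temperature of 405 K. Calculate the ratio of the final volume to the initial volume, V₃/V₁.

Adiabatic step: V₂/V₁ = 1.61; T₂ = T₁·(1/1.61)^(0.09) = 388 K.
Isobaric step: V₃/V₂ = T₃/T₂ = 405/388.
V₃/V₁ = (V₂/V₁)(V₃/V₂) = 1.61 × (405/388) = 1.681.

V₃/V₁ ≈ 1.68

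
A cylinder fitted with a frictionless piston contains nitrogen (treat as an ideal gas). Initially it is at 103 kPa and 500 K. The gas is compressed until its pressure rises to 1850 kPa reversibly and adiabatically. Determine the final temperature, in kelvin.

Adiabatic: T₂/T₁ = (P₂/P₁)^((γ−1)/γ).
For a diatomic ideal gas γ = 7/5, so (γ−1)/γ = 2/7.
T₂ = 500 × (1850/103)^(2/7) = 1141 K.

T₂ ≈ 1140 K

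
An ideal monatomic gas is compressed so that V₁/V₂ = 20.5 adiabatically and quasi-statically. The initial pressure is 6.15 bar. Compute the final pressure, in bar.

Adiabatic: P₁V₁^γ = P₂V₂^γ ⇒ P₂ = P₁ (V₁/V₂)^γ.
For a monatomic ideal gas γ = 5/3.
P₂ = 6.15 × 20.5^(5/3) = 944.3 bar.

P₂ ≈ 944 bar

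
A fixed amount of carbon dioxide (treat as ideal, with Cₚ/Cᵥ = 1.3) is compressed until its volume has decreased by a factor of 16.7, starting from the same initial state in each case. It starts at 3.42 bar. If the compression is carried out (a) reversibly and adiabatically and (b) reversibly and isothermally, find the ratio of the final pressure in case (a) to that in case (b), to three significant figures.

Isothermal: P_b = P₁(V₁/V₂) = 3.42×16.7.
Adiabatic: P_a = P₁(V₁/V₂)^γ = 3.42×16.7^(1.3).
P_a/P_b = (V₁/V₂)^(γ−1) = 16.7^(0.3) = 2.327.

P_adiabatic / P_isothermal ≈ 2.33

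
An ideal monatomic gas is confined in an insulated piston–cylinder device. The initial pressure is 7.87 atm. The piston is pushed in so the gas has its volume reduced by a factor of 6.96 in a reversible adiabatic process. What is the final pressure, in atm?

Adiabatic: P₁V₁^γ = P₂V₂^γ ⇒ P₂ = P₁ (V₁/V₂)^γ.
For a monatomic ideal gas γ = 5/3.
P₂ = 7.87 × 6.96^(5/3) = 199.7 atm.

P₂ ≈ 200 atm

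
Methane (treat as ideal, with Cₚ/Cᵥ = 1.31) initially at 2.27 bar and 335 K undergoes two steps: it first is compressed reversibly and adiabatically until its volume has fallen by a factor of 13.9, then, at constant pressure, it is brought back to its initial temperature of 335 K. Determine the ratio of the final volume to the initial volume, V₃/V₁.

Adiabatic step: V₂/V₁ = 0.07194; T₂ = T₁·13.9^(0.31) = 757.5 K.
Isobaric step: V₃/V₂ = T₃/T₂ = 335/757.5.
V₃/V₁ = (V₂/V₁)(V₃/V₂) = 0.07194 × (335/757.5) = 0.03182.

V₃/V₁ ≈ 0.0318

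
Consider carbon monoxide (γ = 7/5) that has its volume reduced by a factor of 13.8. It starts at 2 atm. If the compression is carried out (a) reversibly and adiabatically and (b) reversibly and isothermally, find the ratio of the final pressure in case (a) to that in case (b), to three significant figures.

P_adiabatic / P_isothermal ≈ 2.86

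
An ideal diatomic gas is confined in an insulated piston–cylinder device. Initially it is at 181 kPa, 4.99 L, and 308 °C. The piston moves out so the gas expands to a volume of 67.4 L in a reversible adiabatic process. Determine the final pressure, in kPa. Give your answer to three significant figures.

Adiabatic: P₁V₁^γ = P₂V₂^γ ⇒ P₂ = P₁ (V₁/V₂)^γ.
γ = 7/5 for a diatomic ideal gas.
P₂ = 181 × (4.99/67.4)^(7/5) = 4.73 kPa.

P₂ ≈ 4.73 kPa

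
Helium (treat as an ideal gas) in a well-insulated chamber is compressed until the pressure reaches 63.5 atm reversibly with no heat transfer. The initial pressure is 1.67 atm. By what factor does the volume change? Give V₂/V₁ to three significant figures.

From PV^γ = const, V₂/V₁ = (P₁/P₂)^(1/γ).
For a monatomic ideal gas γ = 5/3.
V₂/V₁ = (1.67/63.5)^(3/5) = 0.1127.

V₂/V₁ ≈ 0.113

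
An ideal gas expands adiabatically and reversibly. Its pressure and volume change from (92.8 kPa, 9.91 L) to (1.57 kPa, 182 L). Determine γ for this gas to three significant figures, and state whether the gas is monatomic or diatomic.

γ ≈ 1.40; diatomic

PV^γ = const ⇒ γ = ln(P₂/P₁) / ln(V₁/V₂).
γ = ln(1.57/92.8) / ln(9.91/182) = 1.402.
γ ≈ 1.40 is close to 7/5, so the gas is diatomic.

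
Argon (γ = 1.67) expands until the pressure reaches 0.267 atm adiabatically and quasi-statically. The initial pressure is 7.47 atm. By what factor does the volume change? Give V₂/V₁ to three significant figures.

From PV^γ = const, V₂/V₁ = (P₁/P₂)^(1/γ).
V₂/V₁ = (7.47/0.267)^(0.599) = 7.351.

V₂/V₁ ≈ 7.35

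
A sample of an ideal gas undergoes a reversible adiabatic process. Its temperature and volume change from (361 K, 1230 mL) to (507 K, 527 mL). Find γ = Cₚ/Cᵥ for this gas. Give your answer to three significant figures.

γ ≈ 1.40

TV^(γ−1) = const ⇒ γ − 1 = ln(T₂/T₁) / ln(V₁/V₂).
γ = 1 + ln(507/361) / ln(1230/527) = 1.401.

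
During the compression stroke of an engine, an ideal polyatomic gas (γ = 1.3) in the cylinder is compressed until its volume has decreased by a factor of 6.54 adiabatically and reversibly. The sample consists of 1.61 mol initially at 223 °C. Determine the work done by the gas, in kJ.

W ≈ -16.7 kJ

Adiabatic: T₁V₁^(γ−1) = T₂V₂^(γ−1) ⇒ T₂ = T₁ (V₁/V₂)^(γ−1).
T₁ = 223 °C = 496.1 K.
T₂ = 496.1 × 6.54^(0.3) = 871.5 K.
Q = 0, so ΔU = W_on_gas = nCᵥΔT with Cᵥ = R/(γ−1) = 27.71 J/(mol·K).
ΔU = 1.61 × 27.71 × (871.5 − 496.1) = 16750 J.
Work done by the gas = −ΔU = -16750 J.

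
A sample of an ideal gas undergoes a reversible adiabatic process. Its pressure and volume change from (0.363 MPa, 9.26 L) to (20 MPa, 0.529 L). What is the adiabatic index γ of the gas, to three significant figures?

PV^γ = const ⇒ γ = ln(P₂/P₁) / ln(V₁/V₂).
γ = ln(20/0.363) / ln(9.26/0.529) = 1.401.

γ ≈ 1.40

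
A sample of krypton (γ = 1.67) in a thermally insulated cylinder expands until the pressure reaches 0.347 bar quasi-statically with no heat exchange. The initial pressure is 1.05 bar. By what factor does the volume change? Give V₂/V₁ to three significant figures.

From PV^γ = const, V₂/V₁ = (P₁/P₂)^(1/γ).
V₂/V₁ = (1.05/0.347)^(0.599) = 1.941.

V₂/V₁ ≈ 1.94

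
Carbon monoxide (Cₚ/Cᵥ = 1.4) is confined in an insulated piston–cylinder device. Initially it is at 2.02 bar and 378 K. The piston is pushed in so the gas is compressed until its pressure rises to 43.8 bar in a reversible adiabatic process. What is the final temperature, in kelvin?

Adiabatic: T₂/T₁ = (P₂/P₁)^((γ−1)/γ).
T₂ = 378 × (43.8/2.02)^(0.286) = 910.4 K.

T₂ ≈ 910 K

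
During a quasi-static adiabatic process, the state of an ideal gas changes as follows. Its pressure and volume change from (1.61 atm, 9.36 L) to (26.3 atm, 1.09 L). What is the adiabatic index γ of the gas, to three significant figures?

γ ≈ 1.30

PV^γ = const ⇒ γ = ln(P₂/P₁) / ln(V₁/V₂).
γ = ln(26.3/1.61) / ln(9.36/1.09) = 1.299.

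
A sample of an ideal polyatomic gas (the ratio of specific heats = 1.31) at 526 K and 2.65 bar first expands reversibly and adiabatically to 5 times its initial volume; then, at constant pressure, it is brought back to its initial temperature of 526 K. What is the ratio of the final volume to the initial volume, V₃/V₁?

V₃/V₁ ≈ 8.23

Adiabatic step: V₂/V₁ = 5; T₂ = T₁·(1/5)^(0.31) = 319.4 K.
Isobaric step: V₃/V₂ = T₃/T₂ = 526/319.4.
V₃/V₁ = (V₂/V₁)(V₃/V₂) = 5 × (526/319.4) = 8.235.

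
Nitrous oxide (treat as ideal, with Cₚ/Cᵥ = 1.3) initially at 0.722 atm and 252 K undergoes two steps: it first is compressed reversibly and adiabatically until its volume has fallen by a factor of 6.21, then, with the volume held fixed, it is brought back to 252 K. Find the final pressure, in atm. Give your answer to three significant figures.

Adiabatic step (PV^γ = const): P₂ = 0.722×6.21^(1.3) = 7.755 atm; T₂ = 252×6.21^(0.3) = 435.8 K.
Isochoric: P₃ = P₂(T₃/T₂) = 7.755 × (252/435.8) = 4.484 atm.

P₃ ≈ 4.48 atm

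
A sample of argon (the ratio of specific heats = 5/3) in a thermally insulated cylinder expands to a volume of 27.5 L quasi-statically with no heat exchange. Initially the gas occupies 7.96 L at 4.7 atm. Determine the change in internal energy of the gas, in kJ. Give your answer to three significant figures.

P₂ = P₁(V₁/V₂)^γ = 4.7×(7.96/27.5)^(5/3) = 0.5953 atm.
For a reversible adiabat, W_by_gas = (P₁V₁ − P₂V₂)/(γ−1).
W_by = (476200×0.00796 − 60320×0.0275) / (2/3) = 3198 J.
Q = 0 ⇒ ΔU = −W_by = -3198 J.

ΔU ≈ -3.20 kJ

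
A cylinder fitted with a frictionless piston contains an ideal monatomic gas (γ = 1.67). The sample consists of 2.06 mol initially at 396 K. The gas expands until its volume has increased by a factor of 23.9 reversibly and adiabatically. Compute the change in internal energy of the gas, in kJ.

For a reversible adiabat TV^(γ−1) is constant, so T₂ = T₁ (V₁/V₂)^(γ−1).
T₂ = 396 × (1/23.9)^(0.67) = 47.22 K.
Q = 0, so ΔU = W_on_gas = nCᵥΔT with Cᵥ = R/(γ−1) = 12.41 J/(mol·K).
ΔU = 2.06 × 12.41 × (47.22 − 396) = -8916 J.

ΔU ≈ -8.92 kJ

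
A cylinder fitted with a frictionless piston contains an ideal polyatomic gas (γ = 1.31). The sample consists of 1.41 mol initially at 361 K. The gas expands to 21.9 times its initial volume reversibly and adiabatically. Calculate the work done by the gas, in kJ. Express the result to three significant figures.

W ≈ 8.41 kJ

For a reversible adiabat TV^(γ−1) is constant, so T₂ = T₁ (V₁/V₂)^(γ−1).
T₂ = 361 × (1/21.9)^(0.31) = 138.7 K.
Q = 0, so ΔU = W_on_gas = nCᵥΔT with Cᵥ = R/(γ−1) = 26.82 J/(mol·K).
ΔU = 1.41 × 26.82 × (138.7 − 361) = -8408 J.
Work done by the gas = −ΔU = 8408 J.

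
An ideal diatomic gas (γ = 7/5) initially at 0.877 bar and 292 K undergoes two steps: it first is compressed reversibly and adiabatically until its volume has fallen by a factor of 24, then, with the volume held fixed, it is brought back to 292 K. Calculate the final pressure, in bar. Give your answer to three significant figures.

P₃ ≈ 21.0 bar

Adiabatic step (PV^γ = const): P₂ = 0.877×24^(7/5) = 75.04 bar; T₂ = 292×24^(2/5) = 1041 K.
Isochoric: P₃ = P₂(T₃/T₂) = 75.04 × (292/1041) = 21.05 bar.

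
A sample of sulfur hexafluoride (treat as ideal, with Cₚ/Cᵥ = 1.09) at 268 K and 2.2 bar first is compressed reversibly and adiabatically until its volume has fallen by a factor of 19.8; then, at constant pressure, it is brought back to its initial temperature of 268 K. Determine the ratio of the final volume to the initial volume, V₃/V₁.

V₃/V₁ ≈ 0.0386

Adiabatic step: V₂/V₁ = 0.05051; T₂ = T₁·19.8^(0.09) = 350.6 K.
Isobaric step: V₃/V₂ = T₃/T₂ = 268/350.6.
V₃/V₁ = (V₂/V₁)(V₃/V₂) = 0.05051 × (268/350.6) = 0.0386.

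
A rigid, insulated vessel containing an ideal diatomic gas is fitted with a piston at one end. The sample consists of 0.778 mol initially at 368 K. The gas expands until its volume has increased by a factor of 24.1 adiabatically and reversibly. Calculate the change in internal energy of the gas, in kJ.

ΔU ≈ -4.28 kJ

Adiabatic: T₁V₁^(γ−1) = T₂V₂^(γ−1) ⇒ T₂ = T₁ (V₁/V₂)^(γ−1).
γ = 7/5 for a diatomic ideal gas, so γ−1 = 2/5.
T₂ = 368 × (1/24.1)^(2/5) = 103 K.
Q = 0, so ΔU = W_on_gas = nCᵥΔT with Cᵥ = R/(γ−1) = 20.79 J/(mol·K).
ΔU = 0.778 × 20.79 × (103 − 368) = -4284 J.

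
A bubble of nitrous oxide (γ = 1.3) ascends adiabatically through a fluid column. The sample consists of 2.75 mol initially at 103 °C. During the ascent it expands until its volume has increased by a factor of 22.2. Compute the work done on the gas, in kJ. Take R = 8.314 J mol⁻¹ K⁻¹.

W ≈ -17.4 kJ

For a reversible adiabat TV^(γ−1) is constant, so T₂ = T₁ (V₁/V₂)^(γ−1).
T₁ = 103 °C = 376.1 K.
T₂ = 376.1 × (1/22.2)^(0.3) = 148.4 K.
Q = 0, so ΔU = W_on_gas = nCᵥΔT with Cᵥ = R/(γ−1) = 27.71 J/(mol·K).
ΔU = 2.75 × 27.71 × (148.4 − 376.1) = -17360 J.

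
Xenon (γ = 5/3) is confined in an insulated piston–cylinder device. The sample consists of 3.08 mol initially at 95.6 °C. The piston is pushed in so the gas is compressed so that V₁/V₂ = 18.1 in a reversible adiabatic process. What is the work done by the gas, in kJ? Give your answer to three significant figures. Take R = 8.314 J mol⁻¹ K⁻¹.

Adiabatic: T₁V₁^(γ−1) = T₂V₂^(γ−1) ⇒ T₂ = T₁ (V₁/V₂)^(γ−1).
T₁ = 95.6 °C = 368.8 K.
T₂ = 368.8 × 18.1^(2/3) = 2542 K.
Q = 0, so ΔU = W_on_gas = nCᵥΔT with Cᵥ = R/(γ−1) = 12.47 J/(mol·K).
ΔU = 3.08 × 12.47 × (2542 − 368.8) = 83480 J.
Work done by the gas = −ΔU = -83480 J.

W ≈ -83.5 kJ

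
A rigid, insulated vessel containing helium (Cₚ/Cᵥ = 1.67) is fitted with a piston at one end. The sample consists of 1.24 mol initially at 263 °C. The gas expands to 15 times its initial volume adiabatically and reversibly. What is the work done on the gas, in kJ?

W ≈ -6.91 kJ

Adiabatic: T₁V₁^(γ−1) = T₂V₂^(γ−1) ⇒ T₂ = T₁ (V₁/V₂)^(γ−1).
T₁ = 263 °C = 536.1 K.
T₂ = 536.1 × (1/15)^(0.67) = 87.36 K.
Q = 0, so ΔU = W_on_gas = nCᵥΔT with Cᵥ = R/(γ−1) = 12.41 J/(mol·K).
ΔU = 1.24 × 12.41 × (87.36 − 536.1) = -6906 J.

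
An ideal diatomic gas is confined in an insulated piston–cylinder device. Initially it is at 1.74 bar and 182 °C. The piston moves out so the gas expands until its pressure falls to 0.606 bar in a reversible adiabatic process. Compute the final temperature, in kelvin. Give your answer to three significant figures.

T₂ ≈ 337 K

Along an adiabat T P^((1−γ)/γ) is constant, so T₂ = T₁ (P₂/P₁)^((γ−1)/γ).
For a diatomic ideal gas γ = 7/5, so (γ−1)/γ = 2/7.
T₁ = 182 °C = 455.1 K.
T₂ = 455.1 × (0.606/1.74)^(2/7) = 336.7 K.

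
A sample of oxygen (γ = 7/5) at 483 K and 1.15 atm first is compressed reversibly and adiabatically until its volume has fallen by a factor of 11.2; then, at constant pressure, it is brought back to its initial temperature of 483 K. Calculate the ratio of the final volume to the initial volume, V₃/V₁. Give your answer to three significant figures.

V₃/V₁ ≈ 0.0340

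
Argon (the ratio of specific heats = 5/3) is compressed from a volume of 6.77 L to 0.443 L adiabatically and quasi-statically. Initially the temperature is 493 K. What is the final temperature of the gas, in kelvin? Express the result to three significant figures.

Adiabatic: T₁V₁^(γ−1) = T₂V₂^(γ−1) ⇒ T₂ = T₁ (V₁/V₂)^(γ−1).
T₂ = 493 × (6.77/0.443)^(2/3) = 3036 K.

T₂ ≈ 3040 K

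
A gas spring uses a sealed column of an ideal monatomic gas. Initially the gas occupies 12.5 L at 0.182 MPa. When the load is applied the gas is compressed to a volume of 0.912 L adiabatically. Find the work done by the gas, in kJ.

γ = 5/3 for a monatomic ideal gas.
P₂ = P₁(V₁/V₂)^γ = 0.182×(12.5/0.912)^(5/3) = 14.29 MPa.
For a reversible adiabat, W_by_gas = (P₁V₁ − P₂V₂)/(γ−1).
W_by = (182000×0.0125 − 1.429×10^7×0.000912) / (2/3) = -16130 J.

W ≈ -16.1 kJ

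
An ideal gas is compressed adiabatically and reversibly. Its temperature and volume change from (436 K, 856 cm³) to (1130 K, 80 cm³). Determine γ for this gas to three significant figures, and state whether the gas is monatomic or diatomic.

γ ≈ 1.40; diatomic

TV^(γ−1) = const ⇒ γ − 1 = ln(T₂/T₁) / ln(V₁/V₂).
γ = 1 + ln(1130/436) / ln(856/80) = 1.402.
γ ≈ 1.40 is close to 7/5, so the gas is diatomic.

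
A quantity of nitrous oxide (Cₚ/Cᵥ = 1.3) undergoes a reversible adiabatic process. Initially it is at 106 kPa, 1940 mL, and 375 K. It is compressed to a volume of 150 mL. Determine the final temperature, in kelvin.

T₂ ≈ 808 K

Adiabatic: T₁V₁^(γ−1) = T₂V₂^(γ−1) ⇒ T₂ = T₁ (V₁/V₂)^(γ−1).
T₂ = 375 × (1940/150)^(0.3) = 808.2 K.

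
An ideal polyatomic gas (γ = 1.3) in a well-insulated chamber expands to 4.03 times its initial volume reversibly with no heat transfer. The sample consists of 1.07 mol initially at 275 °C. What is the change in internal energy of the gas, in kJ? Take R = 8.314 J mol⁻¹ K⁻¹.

ΔU ≈ -5.55 kJ

Adiabatic: T₁V₁^(γ−1) = T₂V₂^(γ−1) ⇒ T₂ = T₁ (V₁/V₂)^(γ−1).
T₁ = 275 °C = 548.1 K.
T₂ = 548.1 × (1/4.03)^(0.3) = 360.8 K.
Q = 0, so ΔU = W_on_gas = nCᵥΔT with Cᵥ = R/(γ−1) = 27.71 J/(mol·K).
ΔU = 1.07 × 27.71 × (360.8 − 548.1) = -5555 J.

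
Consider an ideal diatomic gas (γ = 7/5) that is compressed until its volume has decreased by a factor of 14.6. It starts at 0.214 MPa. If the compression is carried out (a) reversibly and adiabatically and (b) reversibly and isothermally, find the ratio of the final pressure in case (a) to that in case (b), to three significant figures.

P_adiabatic / P_isothermal ≈ 2.92

Isothermal: P_b = P₁(V₁/V₂) = 0.214×14.6.
Adiabatic: P_a = P₁(V₁/V₂)^γ = 0.214×14.6^(7/5).
P_a/P_b = (V₁/V₂)^(γ−1) = 14.6^(2/5) = 2.922.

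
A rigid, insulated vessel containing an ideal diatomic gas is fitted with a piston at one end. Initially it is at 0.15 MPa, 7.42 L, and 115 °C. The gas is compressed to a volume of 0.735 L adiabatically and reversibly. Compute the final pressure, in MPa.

P₂ ≈ 3.82 MPa

Since PV^γ is constant along a reversible adiabat, P₂ = P₁ (V₁/V₂)^γ.
γ = 7/5 for a diatomic ideal gas.
P₂ = 0.15 × (7.42/0.735)^(7/5) = 3.818 MPa.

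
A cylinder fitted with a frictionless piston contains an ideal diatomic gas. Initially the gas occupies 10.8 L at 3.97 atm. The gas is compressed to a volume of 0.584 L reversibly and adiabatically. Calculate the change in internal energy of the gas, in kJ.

γ = 7/5 for a diatomic ideal gas.
P₂ = P₁(V₁/V₂)^γ = 3.97×(10.8/0.584)^(7/5) = 235.8 atm.
For a reversible adiabat, W_by_gas = (P₁V₁ − P₂V₂)/(γ−1).
W_by = (402300×0.0108 − 2.39×10^7×0.000584) / (2/5) = -24030 J.
Q = 0 ⇒ ΔU = −W_by = 24030 J.

ΔU ≈ 24.0 kJ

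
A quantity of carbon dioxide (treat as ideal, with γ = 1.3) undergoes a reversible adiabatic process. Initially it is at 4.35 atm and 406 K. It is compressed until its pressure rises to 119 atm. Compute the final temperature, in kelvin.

Along an adiabat T P^((1−γ)/γ) is constant, so T₂ = T₁ (P₂/P₁)^((γ−1)/γ).
T₂ = 406 × (119/4.35)^(0.231) = 871.3 K.

T₂ ≈ 871 K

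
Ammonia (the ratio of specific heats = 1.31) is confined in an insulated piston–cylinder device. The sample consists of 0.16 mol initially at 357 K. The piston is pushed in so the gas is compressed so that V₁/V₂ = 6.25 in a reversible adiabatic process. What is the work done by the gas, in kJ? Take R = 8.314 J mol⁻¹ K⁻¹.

For a reversible adiabat TV^(γ−1) is constant, so T₂ = T₁ (V₁/V₂)^(γ−1).
T₂ = 357 × 6.25^(0.31) = 630.1 K.
Q = 0, so ΔU = W_on_gas = nCᵥΔT with Cᵥ = R/(γ−1) = 26.82 J/(mol·K).
ΔU = 0.16 × 26.82 × (630.1 − 357) = 1172 J.
Work done by the gas = −ΔU = -1172 J.

W ≈ -1.17 kJ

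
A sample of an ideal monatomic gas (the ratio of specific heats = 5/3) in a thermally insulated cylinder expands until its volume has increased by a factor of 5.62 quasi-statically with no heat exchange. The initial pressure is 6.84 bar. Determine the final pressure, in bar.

Adiabatic: P₁V₁^γ = P₂V₂^γ ⇒ P₂ = P₁ (V₁/V₂)^γ.
P₂ = 6.84 × (1/5.62)^(5/3) = 0.385 bar.

P₂ ≈ 0.385 bar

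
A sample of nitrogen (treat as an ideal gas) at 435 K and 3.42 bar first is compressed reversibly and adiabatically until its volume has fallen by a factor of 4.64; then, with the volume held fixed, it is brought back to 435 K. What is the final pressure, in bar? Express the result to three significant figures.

P₃ ≈ 15.9 bar

For a diatomic ideal gas γ = 7/5.
Adiabatic step (PV^γ = const): P₂ = 3.42×4.64^(7/5) = 29.32 bar; T₂ = 435×4.64^(2/5) = 803.7 K.
Isochoric: P₃ = P₂(T₃/T₂) = 29.32 × (435/803.7) = 15.87 bar.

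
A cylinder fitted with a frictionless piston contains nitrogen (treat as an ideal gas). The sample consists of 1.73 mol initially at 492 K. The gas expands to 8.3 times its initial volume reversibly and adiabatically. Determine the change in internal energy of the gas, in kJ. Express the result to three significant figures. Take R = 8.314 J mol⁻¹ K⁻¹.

ΔU ≈ -10.1 kJ

Adiabatic: T₁V₁^(γ−1) = T₂V₂^(γ−1) ⇒ T₂ = T₁ (V₁/V₂)^(γ−1).
γ = 7/5 for a diatomic ideal gas, so γ−1 = 2/5.
T₂ = 492 × (1/8.3)^(2/5) = 211 K.
Q = 0, so ΔU = W_on_gas = nCᵥΔT with Cᵥ = R/(γ−1) = 20.79 J/(mol·K).
ΔU = 1.73 × 20.79 × (211 − 492) = -10100 J.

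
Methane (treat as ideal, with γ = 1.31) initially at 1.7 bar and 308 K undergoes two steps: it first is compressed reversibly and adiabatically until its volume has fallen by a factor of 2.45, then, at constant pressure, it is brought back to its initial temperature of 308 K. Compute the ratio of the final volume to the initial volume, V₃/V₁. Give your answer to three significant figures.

V₃/V₁ ≈ 0.309

Adiabatic step: V₂/V₁ = 0.4082; T₂ = T₁·2.45^(0.31) = 406.6 K.
Isobaric step: V₃/V₂ = T₃/T₂ = 308/406.6.
V₃/V₁ = (V₂/V₁)(V₃/V₂) = 0.4082 × (308/406.6) = 0.3092.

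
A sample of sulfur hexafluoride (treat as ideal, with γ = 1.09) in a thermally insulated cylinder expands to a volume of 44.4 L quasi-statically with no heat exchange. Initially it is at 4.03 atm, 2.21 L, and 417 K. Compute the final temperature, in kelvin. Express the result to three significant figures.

For a reversible adiabat TV^(γ−1) is constant, so T₂ = T₁ (V₁/V₂)^(γ−1).
T₂ = 417 × (2.21/44.4)^(0.09) = 318.3 K.

T₂ ≈ 318 K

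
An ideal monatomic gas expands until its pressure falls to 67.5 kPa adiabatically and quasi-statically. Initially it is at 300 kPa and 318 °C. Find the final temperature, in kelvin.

Along an adiabat T P^((1−γ)/γ) is constant, so T₂ = T₁ (P₂/P₁)^((γ−1)/γ).
For a monatomic ideal gas γ = 5/3, so (γ−1)/γ = 2/5.
T₁ = 318 °C = 591.1 K.
T₂ = 591.1 × (67.5/300)^(2/5) = 325.5 K.

T₂ ≈ 326 K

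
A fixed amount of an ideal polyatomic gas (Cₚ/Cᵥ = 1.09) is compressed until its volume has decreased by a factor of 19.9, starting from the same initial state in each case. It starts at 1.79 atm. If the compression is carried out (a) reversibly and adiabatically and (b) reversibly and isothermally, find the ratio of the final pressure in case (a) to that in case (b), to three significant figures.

P_adiabatic / P_isothermal ≈ 1.31

Isothermal: P_b = P₁(V₁/V₂) = 1.79×19.9.
Adiabatic: P_a = P₁(V₁/V₂)^γ = 1.79×19.9^(1.09).
P_a/P_b = (V₁/V₂)^(γ−1) = 19.9^(0.09) = 1.309.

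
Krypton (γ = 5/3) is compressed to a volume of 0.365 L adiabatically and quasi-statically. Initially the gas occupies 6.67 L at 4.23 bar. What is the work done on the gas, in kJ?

P₂ = P₁(V₁/V₂)^γ = 4.23×(6.67/0.365)^(5/3) = 536.3 bar.
For a reversible adiabat, W_by_gas = (P₁V₁ − P₂V₂)/(γ−1).
W_by = (423000×0.00667 − 5.363×10^7×0.000365) / (2/3) = -25130 J.
W_on_gas = −W_by = 25130 J.

W ≈ 25.1 kJ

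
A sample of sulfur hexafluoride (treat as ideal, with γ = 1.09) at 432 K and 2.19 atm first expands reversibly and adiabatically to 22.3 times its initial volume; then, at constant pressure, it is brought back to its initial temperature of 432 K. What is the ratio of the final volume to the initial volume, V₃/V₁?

Adiabatic step: V₂/V₁ = 22.3; T₂ = T₁·(1/22.3)^(0.09) = 326.7 K.
Isobaric step: V₃/V₂ = T₃/T₂ = 432/326.7.
V₃/V₁ = (V₂/V₁)(V₃/V₂) = 22.3 × (432/326.7) = 29.49.

V₃/V₁ ≈ 29.5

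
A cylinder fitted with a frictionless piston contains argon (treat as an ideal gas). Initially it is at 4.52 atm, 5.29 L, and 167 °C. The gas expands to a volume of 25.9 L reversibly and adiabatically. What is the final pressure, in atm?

P₂ ≈ 0.320 atm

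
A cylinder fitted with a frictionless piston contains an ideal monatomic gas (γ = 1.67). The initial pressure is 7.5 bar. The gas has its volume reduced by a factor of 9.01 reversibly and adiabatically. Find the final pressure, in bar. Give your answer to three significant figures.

P₂ ≈ 295 bar

Since PV^γ is constant along a reversible adiabat, P₂ = P₁ (V₁/V₂)^γ.
P₂ = 7.5 × 9.01^(1.67) = 294.7 bar.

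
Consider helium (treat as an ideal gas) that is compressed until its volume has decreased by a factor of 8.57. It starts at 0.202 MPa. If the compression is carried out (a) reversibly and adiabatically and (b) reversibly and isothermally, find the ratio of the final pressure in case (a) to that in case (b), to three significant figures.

P_adiabatic / P_isothermal ≈ 4.19

For a monatomic ideal gas γ = 5/3.
Isothermal: P_b = P₁(V₁/V₂) = 0.202×8.57.
Adiabatic: P_a = P₁(V₁/V₂)^γ = 0.202×8.57^(5/3).
P_a/P_b = (V₁/V₂)^(γ−1) = 8.57^(2/3) = 4.188.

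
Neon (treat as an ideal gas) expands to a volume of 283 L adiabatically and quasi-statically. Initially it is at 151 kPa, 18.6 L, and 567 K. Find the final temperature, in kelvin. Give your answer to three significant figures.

T₂ ≈ 92.3 K

For a reversible adiabat TV^(γ−1) is constant, so T₂ = T₁ (V₁/V₂)^(γ−1).
γ = 5/3 for a monatomic ideal gas.
T₂ = 567 × (18.6/283)^(2/3) = 92.34 K.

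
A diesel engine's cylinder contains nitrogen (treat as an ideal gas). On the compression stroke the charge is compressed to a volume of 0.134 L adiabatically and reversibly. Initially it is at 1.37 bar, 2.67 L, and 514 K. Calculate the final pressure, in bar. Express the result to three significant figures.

Since PV^γ is constant along a reversible adiabat, P₂ = P₁ (V₁/V₂)^γ.
γ = 7/5 for a diatomic ideal gas.
P₂ = 1.37 × (2.67/0.134)^(7/5) = 90.34 bar.

P₂ ≈ 90.3 bar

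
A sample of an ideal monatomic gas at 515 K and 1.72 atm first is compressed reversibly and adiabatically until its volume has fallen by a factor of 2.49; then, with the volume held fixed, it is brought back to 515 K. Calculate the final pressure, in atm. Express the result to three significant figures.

P₃ ≈ 4.28 atm

For a monatomic ideal gas γ = 5/3.
Adiabatic step (PV^γ = const): P₂ = 1.72×2.49^(5/3) = 7.868 atm; T₂ = 515×2.49^(2/3) = 946.1 K.
Isochoric: P₃ = P₂(T₃/T₂) = 7.868 × (515/946.1) = 4.283 atm.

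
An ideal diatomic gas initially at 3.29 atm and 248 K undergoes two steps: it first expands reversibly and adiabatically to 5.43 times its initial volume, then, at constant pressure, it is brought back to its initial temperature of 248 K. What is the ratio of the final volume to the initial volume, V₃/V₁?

For a diatomic ideal gas γ = 7/5.
Adiabatic step: V₂/V₁ = 5.43; T₂ = T₁·(1/5.43)^(2/5) = 126 K.
Isobaric step: V₃/V₂ = T₃/T₂ = 248/126.
V₃/V₁ = (V₂/V₁)(V₃/V₂) = 5.43 × (248/126) = 10.68.

V₃/V₁ ≈ 10.7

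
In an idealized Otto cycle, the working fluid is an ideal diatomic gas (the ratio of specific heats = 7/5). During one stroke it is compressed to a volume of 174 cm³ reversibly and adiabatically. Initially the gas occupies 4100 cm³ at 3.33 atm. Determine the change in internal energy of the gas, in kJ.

ΔU ≈ 8.78 kJ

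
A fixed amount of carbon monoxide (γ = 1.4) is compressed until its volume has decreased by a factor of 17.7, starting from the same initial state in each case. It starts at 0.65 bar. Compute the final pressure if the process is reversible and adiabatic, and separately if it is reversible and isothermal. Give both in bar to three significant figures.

Isothermal: P₂ = P₁(V₁/V₂) = 0.65×17.7 = 11.51 bar.
Adiabatic: P₂ = P₁(V₁/V₂)^γ = 0.65×17.7^(1.4) = 36.31 bar.

adiabatic: 36.3 bar; isothermal: 11.5 bar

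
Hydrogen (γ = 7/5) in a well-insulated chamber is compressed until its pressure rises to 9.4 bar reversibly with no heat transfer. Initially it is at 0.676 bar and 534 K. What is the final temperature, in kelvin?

T₂ ≈ 1130 K

Adiabatic: T₂/T₁ = (P₂/P₁)^((γ−1)/γ).
T₂ = 534 × (9.4/0.676)^(2/7) = 1133 K.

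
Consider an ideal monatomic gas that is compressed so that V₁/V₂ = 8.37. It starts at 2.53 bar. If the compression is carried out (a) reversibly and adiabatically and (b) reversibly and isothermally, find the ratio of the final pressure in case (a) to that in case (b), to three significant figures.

P_adiabatic / P_isothermal ≈ 4.12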